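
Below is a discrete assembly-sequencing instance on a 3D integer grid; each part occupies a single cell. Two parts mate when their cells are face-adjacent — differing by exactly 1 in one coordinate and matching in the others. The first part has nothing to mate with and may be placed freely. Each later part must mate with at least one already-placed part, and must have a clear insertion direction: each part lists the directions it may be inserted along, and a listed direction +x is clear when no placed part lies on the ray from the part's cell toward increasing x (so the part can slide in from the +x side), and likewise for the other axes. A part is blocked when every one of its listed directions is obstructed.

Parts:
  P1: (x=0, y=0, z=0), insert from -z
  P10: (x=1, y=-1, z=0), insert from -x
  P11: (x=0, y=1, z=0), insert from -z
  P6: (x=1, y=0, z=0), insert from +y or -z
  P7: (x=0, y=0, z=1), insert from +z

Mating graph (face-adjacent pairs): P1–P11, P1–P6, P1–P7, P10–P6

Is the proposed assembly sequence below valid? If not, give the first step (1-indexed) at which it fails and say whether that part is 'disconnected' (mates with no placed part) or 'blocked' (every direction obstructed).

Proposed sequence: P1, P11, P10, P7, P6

1. P1@(0, 0, 0) [-z clear] — {P1}
2. P11@(0, 1, 0) [-z clear] — {P1, P11}
3. P10@(1, -1, 0) — no placed neighbour ⇒ disconnected

Invalid at step 3 (disconnected)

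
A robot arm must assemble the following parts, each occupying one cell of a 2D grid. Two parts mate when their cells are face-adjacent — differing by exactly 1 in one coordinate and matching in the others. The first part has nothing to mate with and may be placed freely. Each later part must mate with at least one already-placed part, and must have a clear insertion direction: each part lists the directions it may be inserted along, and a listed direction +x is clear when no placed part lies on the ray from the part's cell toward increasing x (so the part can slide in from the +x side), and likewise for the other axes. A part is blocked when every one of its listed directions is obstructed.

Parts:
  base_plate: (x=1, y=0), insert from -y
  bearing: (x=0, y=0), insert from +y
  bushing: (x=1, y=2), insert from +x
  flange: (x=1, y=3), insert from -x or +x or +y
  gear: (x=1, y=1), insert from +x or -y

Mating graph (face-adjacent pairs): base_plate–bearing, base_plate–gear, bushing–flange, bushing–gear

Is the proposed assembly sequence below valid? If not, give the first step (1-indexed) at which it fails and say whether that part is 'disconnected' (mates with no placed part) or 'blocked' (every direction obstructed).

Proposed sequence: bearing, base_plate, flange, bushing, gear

1. bearing@(0, 0) [+y clear] — {bearing}
2. base_plate@(1, 0) [-y clear] — {base_plate, bearing}
3. flange@(1, 3) — no placed neighbour ⇒ disconnected

Invalid at step 3 (disconnected)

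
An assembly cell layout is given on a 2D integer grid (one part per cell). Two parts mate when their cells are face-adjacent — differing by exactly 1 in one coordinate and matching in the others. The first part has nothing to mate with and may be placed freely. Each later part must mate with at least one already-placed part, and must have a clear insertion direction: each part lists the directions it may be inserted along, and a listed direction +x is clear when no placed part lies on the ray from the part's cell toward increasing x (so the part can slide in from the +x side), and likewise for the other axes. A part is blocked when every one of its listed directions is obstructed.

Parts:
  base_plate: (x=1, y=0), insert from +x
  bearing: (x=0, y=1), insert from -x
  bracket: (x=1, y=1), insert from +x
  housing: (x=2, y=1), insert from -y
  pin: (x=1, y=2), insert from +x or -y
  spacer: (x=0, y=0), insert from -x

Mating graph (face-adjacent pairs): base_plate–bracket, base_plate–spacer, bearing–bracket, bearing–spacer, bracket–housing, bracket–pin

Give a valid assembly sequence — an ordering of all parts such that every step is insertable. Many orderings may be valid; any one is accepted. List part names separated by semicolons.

bearing; spacer; base_plate; bracket; pin; housing

1. bearing@(0, 1) [-x clear] — {bearing}
2. spacer@(0, 0) [-x clear] — {bearing, spacer}
3. base_plate@(1, 0) [+x clear] — {base_plate, bearing, spacer}
4. bracket@(1, 1) [+x clear] — {base_plate, bearing, bracket, spacer}
5. pin@(1, 2) [+x clear] — {base_plate, bearing, bracket, pin, spacer}
6. housing@(2, 1) [-y clear] — {base_plate, bearing, bracket, housing, pin, spacer}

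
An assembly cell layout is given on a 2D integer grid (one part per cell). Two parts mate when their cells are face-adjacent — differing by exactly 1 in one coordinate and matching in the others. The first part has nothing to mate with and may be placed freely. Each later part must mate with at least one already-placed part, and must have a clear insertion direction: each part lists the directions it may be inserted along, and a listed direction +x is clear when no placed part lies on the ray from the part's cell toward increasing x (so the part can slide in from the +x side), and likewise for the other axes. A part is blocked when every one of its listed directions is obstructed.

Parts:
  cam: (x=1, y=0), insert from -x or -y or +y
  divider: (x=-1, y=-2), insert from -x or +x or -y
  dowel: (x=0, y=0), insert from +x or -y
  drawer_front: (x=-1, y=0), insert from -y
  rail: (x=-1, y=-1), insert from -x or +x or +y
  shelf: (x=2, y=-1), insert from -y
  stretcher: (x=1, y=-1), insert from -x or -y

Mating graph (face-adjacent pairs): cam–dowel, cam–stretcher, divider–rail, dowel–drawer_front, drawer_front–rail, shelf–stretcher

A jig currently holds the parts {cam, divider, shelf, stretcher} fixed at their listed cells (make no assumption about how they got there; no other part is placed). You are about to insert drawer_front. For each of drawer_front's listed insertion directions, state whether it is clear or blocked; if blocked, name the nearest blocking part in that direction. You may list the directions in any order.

-y: nearest on ray is divider@(-1, -2) ⇒ blocked

-y: blocked by divider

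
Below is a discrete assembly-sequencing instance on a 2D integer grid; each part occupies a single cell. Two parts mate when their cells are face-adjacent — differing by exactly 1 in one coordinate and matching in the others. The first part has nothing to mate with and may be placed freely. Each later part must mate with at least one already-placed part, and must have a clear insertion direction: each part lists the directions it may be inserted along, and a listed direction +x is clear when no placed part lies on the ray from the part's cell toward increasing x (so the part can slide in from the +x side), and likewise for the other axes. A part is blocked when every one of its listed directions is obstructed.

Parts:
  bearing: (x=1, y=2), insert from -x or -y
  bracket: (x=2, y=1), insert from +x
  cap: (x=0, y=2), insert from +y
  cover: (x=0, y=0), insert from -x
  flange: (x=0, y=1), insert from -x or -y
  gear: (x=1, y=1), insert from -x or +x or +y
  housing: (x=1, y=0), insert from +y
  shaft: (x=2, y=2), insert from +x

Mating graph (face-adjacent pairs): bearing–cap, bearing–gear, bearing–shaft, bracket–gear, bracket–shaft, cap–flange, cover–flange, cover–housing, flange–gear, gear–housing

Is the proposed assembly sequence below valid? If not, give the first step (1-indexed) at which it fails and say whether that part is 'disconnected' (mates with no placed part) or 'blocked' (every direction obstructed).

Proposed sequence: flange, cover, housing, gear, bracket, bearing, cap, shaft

Valid

1. flange@(0, 1) [-x clear] — {flange}
2. cover@(0, 0) [-x clear] — {cover, flange}
3. housing@(1, 0) [+y clear] — {cover, flange, housing}
4. gear@(1, 1) [+x clear] — {cover, flange, gear, housing}
5. bracket@(2, 1) [+x clear] — {bracket, cover, flange, gear, housing}
6. bearing@(1, 2) [-x clear] — {bearing, bracket, cover, flange, gear, housing}
7. cap@(0, 2) [+y clear] — {bearing, bracket, cap, cover, flange, gear, housing}
8. shaft@(2, 2) [+x clear] — {bearing, bracket, cap, cover, flange, gear, housing, shaft}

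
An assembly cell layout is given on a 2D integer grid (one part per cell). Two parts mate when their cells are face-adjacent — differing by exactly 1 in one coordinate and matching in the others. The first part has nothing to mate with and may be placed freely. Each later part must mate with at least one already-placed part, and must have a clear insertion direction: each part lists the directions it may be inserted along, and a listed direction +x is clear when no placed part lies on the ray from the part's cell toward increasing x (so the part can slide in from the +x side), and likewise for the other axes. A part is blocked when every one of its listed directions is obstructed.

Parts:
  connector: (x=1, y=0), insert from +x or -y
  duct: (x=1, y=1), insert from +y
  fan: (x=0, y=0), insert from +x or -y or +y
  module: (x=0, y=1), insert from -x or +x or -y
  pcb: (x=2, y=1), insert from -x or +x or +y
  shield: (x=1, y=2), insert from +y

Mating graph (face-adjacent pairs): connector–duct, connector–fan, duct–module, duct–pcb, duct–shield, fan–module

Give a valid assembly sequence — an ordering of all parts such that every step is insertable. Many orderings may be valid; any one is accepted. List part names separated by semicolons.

1. pcb@(2, 1) [-x clear] — {pcb}
2. duct@(1, 1) [+y clear] — {duct, pcb}
3. module@(0, 1) [-x clear] — {duct, module, pcb}
4. fan@(0, 0) [+x clear] — {duct, fan, module, pcb}
5. shield@(1, 2) [+y clear] — {duct, fan, module, pcb, shield}
6. connector@(1, 0) [+x clear] — {connector, duct, fan, module, pcb, shield}

pcb; duct; module; fan; shield; connector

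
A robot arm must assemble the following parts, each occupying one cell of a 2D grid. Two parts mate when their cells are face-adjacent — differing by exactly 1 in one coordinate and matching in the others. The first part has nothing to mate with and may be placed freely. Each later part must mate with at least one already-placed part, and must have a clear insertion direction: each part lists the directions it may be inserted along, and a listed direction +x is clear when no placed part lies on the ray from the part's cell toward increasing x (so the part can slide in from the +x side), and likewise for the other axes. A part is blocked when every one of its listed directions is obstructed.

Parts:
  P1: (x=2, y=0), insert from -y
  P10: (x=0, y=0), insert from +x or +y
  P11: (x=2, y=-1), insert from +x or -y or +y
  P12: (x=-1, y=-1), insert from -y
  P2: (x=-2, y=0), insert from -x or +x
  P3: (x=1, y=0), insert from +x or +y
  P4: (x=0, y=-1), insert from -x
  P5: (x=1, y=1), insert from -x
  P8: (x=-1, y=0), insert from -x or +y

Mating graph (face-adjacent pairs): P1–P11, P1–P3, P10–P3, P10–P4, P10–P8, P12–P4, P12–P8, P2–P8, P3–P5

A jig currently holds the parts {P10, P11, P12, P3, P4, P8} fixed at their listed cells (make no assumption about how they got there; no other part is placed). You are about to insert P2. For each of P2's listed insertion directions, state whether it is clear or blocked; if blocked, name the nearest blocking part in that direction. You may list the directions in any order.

-x: ray from P2(-2, 0) has no placed part ⇒ clear
+x: nearest on ray is P8@(-1, 0) ⇒ blocked

+x: blocked by P8; -x: clear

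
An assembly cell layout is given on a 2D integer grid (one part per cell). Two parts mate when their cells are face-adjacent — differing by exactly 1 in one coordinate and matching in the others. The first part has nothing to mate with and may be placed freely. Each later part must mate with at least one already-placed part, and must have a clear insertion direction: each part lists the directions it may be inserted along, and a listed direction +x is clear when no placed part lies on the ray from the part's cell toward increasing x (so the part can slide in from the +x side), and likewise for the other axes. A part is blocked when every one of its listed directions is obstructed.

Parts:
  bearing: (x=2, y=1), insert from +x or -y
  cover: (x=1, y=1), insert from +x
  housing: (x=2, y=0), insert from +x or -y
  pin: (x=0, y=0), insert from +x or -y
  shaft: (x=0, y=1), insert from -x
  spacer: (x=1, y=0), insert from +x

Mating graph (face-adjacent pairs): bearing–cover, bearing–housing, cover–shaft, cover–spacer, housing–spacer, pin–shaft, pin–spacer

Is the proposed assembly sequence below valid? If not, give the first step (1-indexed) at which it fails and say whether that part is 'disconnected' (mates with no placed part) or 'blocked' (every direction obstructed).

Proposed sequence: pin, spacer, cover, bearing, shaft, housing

Valid

1. pin@(0, 0) [+x clear] — {pin}
2. spacer@(1, 0) [+x clear] — {pin, spacer}
3. cover@(1, 1) [+x clear] — {cover, pin, spacer}
4. bearing@(2, 1) [+x clear] — {bearing, cover, pin, spacer}
5. shaft@(0, 1) [-x clear] — {bearing, cover, pin, shaft, spacer}
6. housing@(2, 0) [+x clear] — {bearing, cover, housing, pin, shaft, spacer}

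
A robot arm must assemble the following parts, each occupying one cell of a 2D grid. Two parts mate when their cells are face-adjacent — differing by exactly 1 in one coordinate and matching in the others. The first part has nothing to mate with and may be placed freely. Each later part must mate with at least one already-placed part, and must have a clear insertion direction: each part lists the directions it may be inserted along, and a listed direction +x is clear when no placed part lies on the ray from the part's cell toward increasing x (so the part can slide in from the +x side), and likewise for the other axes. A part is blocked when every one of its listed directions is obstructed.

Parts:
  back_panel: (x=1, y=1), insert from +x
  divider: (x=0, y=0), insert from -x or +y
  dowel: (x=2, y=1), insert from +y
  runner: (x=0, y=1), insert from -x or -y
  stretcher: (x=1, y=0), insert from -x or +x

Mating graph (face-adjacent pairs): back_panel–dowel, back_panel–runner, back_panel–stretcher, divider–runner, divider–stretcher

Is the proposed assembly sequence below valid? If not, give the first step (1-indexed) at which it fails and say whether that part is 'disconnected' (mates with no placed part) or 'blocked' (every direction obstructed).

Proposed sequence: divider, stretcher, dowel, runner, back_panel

Invalid at step 3 (disconnected)

1. divider@(0, 0) [-x clear] — {divider}
2. stretcher@(1, 0) [+x clear] — {divider, stretcher}
3. dowel@(2, 1) — no placed neighbour ⇒ disconnected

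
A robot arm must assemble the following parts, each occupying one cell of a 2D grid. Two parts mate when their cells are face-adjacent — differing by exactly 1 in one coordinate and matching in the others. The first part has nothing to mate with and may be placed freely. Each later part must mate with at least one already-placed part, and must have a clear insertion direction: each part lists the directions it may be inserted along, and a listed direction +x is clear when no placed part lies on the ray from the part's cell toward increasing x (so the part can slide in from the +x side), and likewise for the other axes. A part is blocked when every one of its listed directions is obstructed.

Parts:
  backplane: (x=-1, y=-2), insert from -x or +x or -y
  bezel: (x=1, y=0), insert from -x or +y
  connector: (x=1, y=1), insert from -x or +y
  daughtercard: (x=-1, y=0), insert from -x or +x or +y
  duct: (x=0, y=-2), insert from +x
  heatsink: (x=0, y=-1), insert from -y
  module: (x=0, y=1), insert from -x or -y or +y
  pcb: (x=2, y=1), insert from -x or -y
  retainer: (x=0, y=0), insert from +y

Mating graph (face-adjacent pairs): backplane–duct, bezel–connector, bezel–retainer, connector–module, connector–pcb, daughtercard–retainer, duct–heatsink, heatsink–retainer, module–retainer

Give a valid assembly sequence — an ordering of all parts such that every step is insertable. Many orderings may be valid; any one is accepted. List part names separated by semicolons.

heatsink; duct; backplane; retainer; daughtercard; module; bezel; connector; pcb

1. heatsink@(0, -1) [-y clear] — {heatsink}
2. duct@(0, -2) [+x clear] — {duct, heatsink}
3. backplane@(-1, -2) [-x clear] — {backplane, duct, heatsink}
4. retainer@(0, 0) [+y clear] — {backplane, duct, heatsink, retainer}
5. daughtercard@(-1, 0) [-x clear] — {backplane, daughtercard, duct, heatsink, retainer}
6. module@(0, 1) [-x clear] — {backplane, daughtercard, duct, heatsink, module, retainer}
7. bezel@(1, 0) [+y clear] — {backplane, bezel, daughtercard, duct, heatsink, module, retainer}
8. connector@(1, 1) [+y clear] — {backplane, bezel, connector, daughtercard, duct, heatsink, module, retainer}
9. pcb@(2, 1) [-y clear] — {backplane, bezel, connector, daughtercard, duct, heatsink, module, pcb, retainer}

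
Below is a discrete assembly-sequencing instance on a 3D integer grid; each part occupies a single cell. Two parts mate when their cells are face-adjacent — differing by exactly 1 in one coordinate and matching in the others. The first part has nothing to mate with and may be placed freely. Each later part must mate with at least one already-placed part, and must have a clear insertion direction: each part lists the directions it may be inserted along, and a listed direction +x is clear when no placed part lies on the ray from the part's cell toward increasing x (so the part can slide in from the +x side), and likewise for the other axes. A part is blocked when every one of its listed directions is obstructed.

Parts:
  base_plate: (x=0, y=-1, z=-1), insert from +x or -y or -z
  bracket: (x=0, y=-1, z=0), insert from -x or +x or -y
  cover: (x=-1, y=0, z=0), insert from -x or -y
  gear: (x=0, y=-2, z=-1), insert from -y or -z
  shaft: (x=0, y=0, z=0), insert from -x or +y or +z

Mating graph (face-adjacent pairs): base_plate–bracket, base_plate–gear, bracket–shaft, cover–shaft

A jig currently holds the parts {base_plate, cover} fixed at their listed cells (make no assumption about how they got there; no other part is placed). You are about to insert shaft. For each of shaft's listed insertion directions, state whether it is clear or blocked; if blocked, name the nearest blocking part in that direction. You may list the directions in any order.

+y: clear; +z: clear; -x: blocked by cover

-x: nearest on ray is cover@(-1, 0, 0) ⇒ blocked
+y: ray from shaft(0, 0, 0) has no placed part ⇒ clear
+z: ray from shaft(0, 0, 0) has no placed part ⇒ clear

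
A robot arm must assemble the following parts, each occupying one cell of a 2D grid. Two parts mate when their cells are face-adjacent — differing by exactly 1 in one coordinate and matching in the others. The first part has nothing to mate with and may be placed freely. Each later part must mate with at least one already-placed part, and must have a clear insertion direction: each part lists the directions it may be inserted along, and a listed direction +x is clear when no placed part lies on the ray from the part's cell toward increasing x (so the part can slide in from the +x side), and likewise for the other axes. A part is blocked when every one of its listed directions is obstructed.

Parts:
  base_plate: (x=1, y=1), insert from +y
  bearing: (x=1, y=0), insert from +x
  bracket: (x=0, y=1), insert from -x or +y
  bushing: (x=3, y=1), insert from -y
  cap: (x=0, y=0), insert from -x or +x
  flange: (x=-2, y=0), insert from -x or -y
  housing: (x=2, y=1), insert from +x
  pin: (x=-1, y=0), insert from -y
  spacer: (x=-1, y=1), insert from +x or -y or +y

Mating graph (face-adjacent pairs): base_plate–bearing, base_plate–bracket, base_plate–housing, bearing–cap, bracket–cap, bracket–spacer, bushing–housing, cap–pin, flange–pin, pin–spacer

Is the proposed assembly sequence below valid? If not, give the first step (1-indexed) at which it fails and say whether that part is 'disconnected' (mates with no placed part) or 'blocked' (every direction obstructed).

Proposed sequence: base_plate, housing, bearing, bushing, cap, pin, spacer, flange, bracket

Valid

1. base_plate@(1, 1) [+y clear] — {base_plate}
2. housing@(2, 1) [+x clear] — {base_plate, housing}
3. bearing@(1, 0) [+x clear] — {base_plate, bearing, housing}
4. bushing@(3, 1) [-y clear] — {base_plate, bearing, bushing, housing}
5. cap@(0, 0) [-x clear] — {base_plate, bearing, bushing, cap, housing}
6. pin@(-1, 0) [-y clear] — {base_plate, bearing, bushing, cap, housing, pin}
7. spacer@(-1, 1) [+y clear] — {base_plate, bearing, bushing, cap, housing, pin, spacer}
8. flange@(-2, 0) [-x clear] — {base_plate, bearing, bushing, cap, flange, housing, pin, spacer}
9. bracket@(0, 1) [+y clear] — {base_plate, bearing, bracket, bushing, cap, flange, housing, pin, spacer}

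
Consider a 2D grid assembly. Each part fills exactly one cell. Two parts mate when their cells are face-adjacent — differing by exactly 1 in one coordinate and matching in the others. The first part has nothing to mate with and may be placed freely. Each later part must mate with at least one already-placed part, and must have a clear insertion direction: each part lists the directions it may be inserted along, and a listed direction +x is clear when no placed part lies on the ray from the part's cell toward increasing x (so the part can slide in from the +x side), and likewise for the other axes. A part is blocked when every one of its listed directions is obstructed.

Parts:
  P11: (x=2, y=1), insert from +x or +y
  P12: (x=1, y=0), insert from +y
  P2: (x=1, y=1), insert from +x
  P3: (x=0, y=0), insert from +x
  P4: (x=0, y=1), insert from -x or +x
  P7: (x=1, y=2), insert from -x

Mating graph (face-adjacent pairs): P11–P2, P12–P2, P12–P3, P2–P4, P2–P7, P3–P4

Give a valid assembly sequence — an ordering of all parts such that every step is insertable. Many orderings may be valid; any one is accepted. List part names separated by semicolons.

1. P3@(0, 0) [+x clear] — {P3}
2. P12@(1, 0) [+y clear] — {P12, P3}
3. P2@(1, 1) [+x clear] — {P12, P2, P3}
4. P11@(2, 1) [+x clear] — {P11, P12, P2, P3}
5. P4@(0, 1) [-x clear] — {P11, P12, P2, P3, P4}
6. P7@(1, 2) [-x clear] — {P11, P12, P2, P3, P4, P7}

P3; P12; P2; P11; P4; P7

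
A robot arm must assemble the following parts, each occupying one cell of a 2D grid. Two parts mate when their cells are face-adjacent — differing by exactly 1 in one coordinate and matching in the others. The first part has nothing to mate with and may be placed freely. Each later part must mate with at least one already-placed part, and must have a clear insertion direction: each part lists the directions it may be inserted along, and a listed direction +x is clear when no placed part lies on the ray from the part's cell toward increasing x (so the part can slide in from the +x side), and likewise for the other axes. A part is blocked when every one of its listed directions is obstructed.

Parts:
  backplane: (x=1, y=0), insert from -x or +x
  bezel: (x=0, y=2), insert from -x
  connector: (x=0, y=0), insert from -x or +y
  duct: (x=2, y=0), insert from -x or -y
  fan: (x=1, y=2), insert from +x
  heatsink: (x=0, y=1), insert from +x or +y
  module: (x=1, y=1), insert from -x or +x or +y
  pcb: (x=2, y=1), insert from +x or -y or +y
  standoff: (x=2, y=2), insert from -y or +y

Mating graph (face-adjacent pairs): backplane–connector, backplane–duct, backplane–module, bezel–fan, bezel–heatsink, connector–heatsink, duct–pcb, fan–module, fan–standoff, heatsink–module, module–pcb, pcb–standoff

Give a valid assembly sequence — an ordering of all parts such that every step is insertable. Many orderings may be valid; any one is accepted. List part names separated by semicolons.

1. pcb@(2, 1) [+x clear] — {pcb}
2. module@(1, 1) [-x clear] — {module, pcb}
3. fan@(1, 2) [+x clear] — {fan, module, pcb}
4. backplane@(1, 0) [-x clear] — {backplane, fan, module, pcb}
5. standoff@(2, 2) [+y clear] — {backplane, fan, module, pcb, standoff}
6. connector@(0, 0) [-x clear] — {backplane, connector, fan, module, pcb, standoff}
7. heatsink@(0, 1) [+y clear] — {backplane, connector, fan, heatsink, module, pcb, standoff}
8. bezel@(0, 2) [-x clear] — {backplane, bezel, connector, fan, heatsink, module, pcb, standoff}
9. duct@(2, 0) [-y clear] — {backplane, bezel, connector, duct, fan, heatsink, module, pcb, standoff}

pcb; module; fan; backplane; standoff; connector; heatsink; bezel; duct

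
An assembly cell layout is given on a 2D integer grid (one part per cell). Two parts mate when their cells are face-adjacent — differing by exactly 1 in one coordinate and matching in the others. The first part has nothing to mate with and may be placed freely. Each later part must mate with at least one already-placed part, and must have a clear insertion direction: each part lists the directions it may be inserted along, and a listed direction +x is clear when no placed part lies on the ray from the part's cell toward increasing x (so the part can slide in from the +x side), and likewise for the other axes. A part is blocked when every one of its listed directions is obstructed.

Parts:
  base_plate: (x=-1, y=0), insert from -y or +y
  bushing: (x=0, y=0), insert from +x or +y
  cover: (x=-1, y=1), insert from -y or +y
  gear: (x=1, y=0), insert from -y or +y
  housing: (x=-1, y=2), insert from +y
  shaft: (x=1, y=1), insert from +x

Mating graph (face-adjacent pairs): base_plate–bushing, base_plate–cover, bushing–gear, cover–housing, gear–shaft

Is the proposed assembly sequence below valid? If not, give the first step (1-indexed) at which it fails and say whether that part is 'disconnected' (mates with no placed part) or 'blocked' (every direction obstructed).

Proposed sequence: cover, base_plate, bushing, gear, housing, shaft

Valid

1. cover@(-1, 1) [-y clear] — {cover}
2. base_plate@(-1, 0) [-y clear] — {base_plate, cover}
3. bushing@(0, 0) [+x clear] — {base_plate, bushing, cover}
4. gear@(1, 0) [-y clear] — {base_plate, bushing, cover, gear}
5. housing@(-1, 2) [+y clear] — {base_plate, bushing, cover, gear, housing}
6. shaft@(1, 1) [+x clear] — {base_plate, bushing, cover, gear, housing, shaft}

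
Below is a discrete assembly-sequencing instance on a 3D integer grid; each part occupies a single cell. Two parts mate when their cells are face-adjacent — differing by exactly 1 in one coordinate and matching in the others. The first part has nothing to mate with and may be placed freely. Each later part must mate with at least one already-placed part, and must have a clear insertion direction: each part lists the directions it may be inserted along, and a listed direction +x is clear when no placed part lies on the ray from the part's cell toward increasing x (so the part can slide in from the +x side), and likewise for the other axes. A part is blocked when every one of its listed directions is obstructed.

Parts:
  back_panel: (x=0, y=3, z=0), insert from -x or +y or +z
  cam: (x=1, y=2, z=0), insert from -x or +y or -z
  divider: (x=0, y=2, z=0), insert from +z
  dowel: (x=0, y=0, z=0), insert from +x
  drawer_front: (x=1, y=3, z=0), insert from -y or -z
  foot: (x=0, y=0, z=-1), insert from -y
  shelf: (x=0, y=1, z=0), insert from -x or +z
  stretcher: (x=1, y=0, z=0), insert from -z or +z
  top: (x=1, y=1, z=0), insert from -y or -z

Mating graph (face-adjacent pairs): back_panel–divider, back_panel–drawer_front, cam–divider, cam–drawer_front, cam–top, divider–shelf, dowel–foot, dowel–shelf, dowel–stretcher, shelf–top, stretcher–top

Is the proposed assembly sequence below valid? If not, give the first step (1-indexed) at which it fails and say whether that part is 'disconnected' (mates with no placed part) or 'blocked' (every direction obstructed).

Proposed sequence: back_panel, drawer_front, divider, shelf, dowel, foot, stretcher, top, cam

1. back_panel@(0, 3, 0) [-x clear] — {back_panel}
2. drawer_front@(1, 3, 0) [-y clear] — {back_panel, drawer_front}
3. divider@(0, 2, 0) [+z clear] — {back_panel, divider, drawer_front}
4. shelf@(0, 1, 0) [-x clear] — {back_panel, divider, drawer_front, shelf}
5. dowel@(0, 0, 0) [+x clear] — {back_panel, divider, dowel, drawer_front, shelf}
6. foot@(0, 0, -1) [-y clear] — {back_panel, divider, dowel, drawer_front, foot, shelf}
7. stretcher@(1, 0, 0) [-z clear] — {back_panel, divider, dowel, drawer_front, foot, shelf, stretcher}
8. top@(1, 1, 0) [-z clear] — {back_panel, divider, dowel, drawer_front, foot, shelf, stretcher, top}
9. cam@(1, 2, 0) [-z clear] — {back_panel, cam, divider, dowel, drawer_front, foot, shelf, stretcher, top}

Valid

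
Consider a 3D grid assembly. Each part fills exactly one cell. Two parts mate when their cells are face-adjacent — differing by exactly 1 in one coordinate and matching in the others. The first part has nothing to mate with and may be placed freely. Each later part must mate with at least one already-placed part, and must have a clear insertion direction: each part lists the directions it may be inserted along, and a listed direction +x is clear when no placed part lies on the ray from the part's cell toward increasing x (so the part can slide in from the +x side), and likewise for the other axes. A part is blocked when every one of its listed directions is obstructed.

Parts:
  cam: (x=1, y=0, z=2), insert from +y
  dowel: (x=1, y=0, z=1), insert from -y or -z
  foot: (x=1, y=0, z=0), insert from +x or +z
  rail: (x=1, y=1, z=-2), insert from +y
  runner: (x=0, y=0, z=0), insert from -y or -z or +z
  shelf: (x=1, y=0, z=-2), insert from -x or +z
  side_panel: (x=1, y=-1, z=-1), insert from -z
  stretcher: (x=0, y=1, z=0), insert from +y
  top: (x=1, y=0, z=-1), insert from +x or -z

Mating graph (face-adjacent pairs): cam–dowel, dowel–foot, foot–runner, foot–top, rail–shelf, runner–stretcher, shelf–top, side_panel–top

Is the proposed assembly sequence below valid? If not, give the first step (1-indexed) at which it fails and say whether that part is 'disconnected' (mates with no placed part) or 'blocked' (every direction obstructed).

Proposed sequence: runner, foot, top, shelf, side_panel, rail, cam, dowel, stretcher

1. runner@(0, 0, 0) [-y clear] — {runner}
2. foot@(1, 0, 0) [+x clear] — {foot, runner}
3. top@(1, 0, -1) [+x clear] — {foot, runner, top}
4. shelf@(1, 0, -2) [-x clear] — {foot, runner, shelf, top}
5. side_panel@(1, -1, -1) [-z clear] — {foot, runner, shelf, side_panel, top}
6. rail@(1, 1, -2) [+y clear] — {foot, rail, runner, shelf, side_panel, top}
7. cam@(1, 0, 2) — no placed neighbour ⇒ disconnected

Invalid at step 7 (disconnected)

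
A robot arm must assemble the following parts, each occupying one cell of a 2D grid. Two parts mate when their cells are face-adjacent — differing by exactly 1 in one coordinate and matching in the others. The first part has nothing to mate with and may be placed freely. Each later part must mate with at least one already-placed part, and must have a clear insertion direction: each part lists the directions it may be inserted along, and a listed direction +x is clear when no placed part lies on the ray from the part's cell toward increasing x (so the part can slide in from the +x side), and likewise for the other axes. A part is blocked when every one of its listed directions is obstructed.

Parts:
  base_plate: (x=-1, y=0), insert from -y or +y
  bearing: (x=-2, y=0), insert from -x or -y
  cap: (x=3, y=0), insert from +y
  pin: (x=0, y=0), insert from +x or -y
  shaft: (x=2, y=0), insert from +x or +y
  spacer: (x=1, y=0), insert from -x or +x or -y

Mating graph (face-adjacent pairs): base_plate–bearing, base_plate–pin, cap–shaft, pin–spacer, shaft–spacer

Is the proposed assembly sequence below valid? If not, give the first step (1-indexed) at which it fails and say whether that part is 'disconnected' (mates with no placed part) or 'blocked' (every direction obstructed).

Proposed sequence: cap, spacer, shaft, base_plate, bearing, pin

1. cap@(3, 0) [+y clear] — {cap}
2. spacer@(1, 0) — no placed neighbour ⇒ disconnected

Invalid at step 2 (disconnected)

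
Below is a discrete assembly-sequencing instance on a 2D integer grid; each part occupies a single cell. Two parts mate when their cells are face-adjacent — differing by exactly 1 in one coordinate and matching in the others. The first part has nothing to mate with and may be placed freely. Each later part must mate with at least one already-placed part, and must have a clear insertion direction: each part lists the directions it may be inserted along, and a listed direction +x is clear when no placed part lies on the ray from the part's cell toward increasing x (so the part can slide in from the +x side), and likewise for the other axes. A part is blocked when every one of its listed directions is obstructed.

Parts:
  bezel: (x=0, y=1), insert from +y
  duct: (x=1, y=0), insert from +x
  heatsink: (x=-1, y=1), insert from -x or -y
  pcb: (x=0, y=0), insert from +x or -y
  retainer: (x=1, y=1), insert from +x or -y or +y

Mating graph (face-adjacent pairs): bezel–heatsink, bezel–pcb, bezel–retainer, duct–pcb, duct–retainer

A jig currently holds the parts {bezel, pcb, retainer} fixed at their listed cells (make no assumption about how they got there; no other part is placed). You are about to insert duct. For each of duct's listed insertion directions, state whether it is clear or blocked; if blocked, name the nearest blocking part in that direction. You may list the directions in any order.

+x: clear

+x: ray from duct(1, 0) has no placed part ⇒ clear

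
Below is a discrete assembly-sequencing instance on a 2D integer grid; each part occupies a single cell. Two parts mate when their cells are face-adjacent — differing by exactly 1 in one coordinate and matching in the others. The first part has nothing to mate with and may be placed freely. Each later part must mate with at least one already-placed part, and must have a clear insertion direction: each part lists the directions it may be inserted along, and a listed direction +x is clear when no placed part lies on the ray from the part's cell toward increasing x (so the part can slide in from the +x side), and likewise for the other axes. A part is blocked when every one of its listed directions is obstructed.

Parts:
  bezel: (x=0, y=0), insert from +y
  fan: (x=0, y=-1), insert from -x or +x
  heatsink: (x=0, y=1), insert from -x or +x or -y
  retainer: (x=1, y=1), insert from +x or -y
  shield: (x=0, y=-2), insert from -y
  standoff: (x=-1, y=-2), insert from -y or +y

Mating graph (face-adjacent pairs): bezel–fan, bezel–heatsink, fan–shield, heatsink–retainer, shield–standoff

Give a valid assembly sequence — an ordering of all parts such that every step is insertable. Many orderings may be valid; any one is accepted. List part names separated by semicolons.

shield; standoff; fan; bezel; heatsink; retainer

1. shield@(0, -2) [-y clear] — {shield}
2. standoff@(-1, -2) [-y clear] — {shield, standoff}
3. fan@(0, -1) [-x clear] — {fan, shield, standoff}
4. bezel@(0, 0) [+y clear] — {bezel, fan, shield, standoff}
5. heatsink@(0, 1) [-x clear] — {bezel, fan, heatsink, shield, standoff}
6. retainer@(1, 1) [+x clear] — {bezel, fan, heatsink, retainer, shield, standoff}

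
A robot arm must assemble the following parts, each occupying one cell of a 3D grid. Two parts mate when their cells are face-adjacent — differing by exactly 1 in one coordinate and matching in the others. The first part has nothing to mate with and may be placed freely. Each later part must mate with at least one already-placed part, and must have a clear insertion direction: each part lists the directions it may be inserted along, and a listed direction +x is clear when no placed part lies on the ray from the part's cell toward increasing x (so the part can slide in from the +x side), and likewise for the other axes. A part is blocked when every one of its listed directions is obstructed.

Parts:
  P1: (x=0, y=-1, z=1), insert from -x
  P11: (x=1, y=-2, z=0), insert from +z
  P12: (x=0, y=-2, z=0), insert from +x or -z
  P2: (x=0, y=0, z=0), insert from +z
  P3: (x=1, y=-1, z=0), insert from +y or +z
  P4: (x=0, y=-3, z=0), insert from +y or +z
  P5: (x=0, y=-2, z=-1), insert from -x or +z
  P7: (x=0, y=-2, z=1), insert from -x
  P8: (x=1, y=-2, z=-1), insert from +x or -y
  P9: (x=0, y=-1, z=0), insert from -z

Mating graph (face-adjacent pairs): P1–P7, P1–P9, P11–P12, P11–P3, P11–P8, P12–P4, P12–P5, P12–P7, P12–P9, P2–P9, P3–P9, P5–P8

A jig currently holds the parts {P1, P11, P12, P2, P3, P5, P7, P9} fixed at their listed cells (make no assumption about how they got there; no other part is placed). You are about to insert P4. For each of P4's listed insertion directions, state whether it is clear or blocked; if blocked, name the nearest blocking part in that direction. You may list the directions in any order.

+y: blocked by P12; +z: clear

+y: nearest on ray is P12@(0, -2, 0) ⇒ blocked
+z: ray from P4(0, -3, 0) has no placed part ⇒ clear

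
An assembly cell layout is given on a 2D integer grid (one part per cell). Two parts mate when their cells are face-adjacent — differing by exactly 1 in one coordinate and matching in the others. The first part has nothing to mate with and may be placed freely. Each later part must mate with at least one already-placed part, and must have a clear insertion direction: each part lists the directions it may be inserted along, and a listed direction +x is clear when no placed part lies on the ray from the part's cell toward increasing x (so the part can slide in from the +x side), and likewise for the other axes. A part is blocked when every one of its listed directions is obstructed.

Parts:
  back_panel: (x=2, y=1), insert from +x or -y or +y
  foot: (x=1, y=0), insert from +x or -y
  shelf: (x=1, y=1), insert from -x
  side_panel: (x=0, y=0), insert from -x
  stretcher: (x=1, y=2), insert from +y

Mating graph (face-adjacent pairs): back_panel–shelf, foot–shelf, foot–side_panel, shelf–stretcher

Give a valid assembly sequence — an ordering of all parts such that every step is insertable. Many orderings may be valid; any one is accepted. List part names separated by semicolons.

shelf; foot; side_panel; back_panel; stretcher

1. shelf@(1, 1) [-x clear] — {shelf}
2. foot@(1, 0) [+x clear] — {foot, shelf}
3. side_panel@(0, 0) [-x clear] — {foot, shelf, side_panel}
4. back_panel@(2, 1) [+x clear] — {back_panel, foot, shelf, side_panel}
5. stretcher@(1, 2) [+y clear] — {back_panel, foot, shelf, side_panel, stretcher}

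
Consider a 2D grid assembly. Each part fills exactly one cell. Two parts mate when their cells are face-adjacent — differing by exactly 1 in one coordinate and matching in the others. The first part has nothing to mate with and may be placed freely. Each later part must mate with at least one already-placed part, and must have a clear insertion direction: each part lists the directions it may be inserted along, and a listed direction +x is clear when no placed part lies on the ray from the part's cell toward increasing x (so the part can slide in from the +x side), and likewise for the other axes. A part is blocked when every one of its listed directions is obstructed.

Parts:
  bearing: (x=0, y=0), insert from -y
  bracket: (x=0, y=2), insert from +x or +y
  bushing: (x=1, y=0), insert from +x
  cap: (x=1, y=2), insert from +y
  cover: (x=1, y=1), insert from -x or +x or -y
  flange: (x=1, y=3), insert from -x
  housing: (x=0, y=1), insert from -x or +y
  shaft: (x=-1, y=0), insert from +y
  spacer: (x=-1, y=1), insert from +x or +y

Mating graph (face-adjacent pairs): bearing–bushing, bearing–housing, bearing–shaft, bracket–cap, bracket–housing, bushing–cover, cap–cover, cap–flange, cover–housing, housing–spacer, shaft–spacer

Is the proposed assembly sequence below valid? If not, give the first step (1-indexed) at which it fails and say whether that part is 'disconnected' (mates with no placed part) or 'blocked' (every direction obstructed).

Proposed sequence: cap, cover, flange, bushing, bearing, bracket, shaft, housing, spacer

1. cap@(1, 2) [+y clear] — {cap}
2. cover@(1, 1) [-x clear] — {cap, cover}
3. flange@(1, 3) [-x clear] — {cap, cover, flange}
4. bushing@(1, 0) [+x clear] — {bushing, cap, cover, flange}
5. bearing@(0, 0) [-y clear] — {bearing, bushing, cap, cover, flange}
6. bracket@(0, 2) [+y clear] — {bearing, bracket, bushing, cap, cover, flange}
7. shaft@(-1, 0) [+y clear] — {bearing, bracket, bushing, cap, cover, flange, shaft}
8. housing@(0, 1) [-x clear] — {bearing, bracket, bushing, cap, cover, flange, housing, shaft}
9. spacer@(-1, 1) [+y clear] — {bearing, bracket, bushing, cap, cover, flange, housing, shaft, spacer}

Valid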